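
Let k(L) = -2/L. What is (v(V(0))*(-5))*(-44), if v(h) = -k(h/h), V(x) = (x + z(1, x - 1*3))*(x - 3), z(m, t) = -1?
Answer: 440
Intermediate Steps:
V(x) = (-1 + x)*(-3 + x) (V(x) = (x - 1)*(x - 3) = (-1 + x)*(-3 + x))
v(h) = 2 (v(h) = -(-2)/(h/h) = -(-2)/1 = -(-2) = -1*(-2) = 2)
(v(V(0))*(-5))*(-44) = (2*(-5))*(-44) = -10*(-44) = 440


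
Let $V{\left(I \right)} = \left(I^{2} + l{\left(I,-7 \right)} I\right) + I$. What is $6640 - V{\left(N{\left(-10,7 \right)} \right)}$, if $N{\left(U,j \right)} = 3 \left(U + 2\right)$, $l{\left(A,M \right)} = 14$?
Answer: $6424$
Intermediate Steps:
$N{\left(U,j \right)} = 6 + 3 U$ ($N{\left(U,j \right)} = 3 \left(2 + U\right) = 6 + 3 U$)
$V{\left(I \right)} = I^{2} + 15 I$ ($V{\left(I \right)} = \left(I^{2} + 14 I\right) + I = I^{2} + 15 I$)
$6640 - V{\left(N{\left(-10,7 \right)} \right)} = 6640 - \left(6 + 3 \left(-10\right)\right) \left(15 + \left(6 + 3 \left(-10\right)\right)\right) = 6640 - \left(6 - 30\right) \left(15 + \left(6 - 30\right)\right) = 6640 - - 24 \left(15 - 24\right) = 6640 - \left(-24\right) \left(-9\right) = 6640 - 216 = 6424$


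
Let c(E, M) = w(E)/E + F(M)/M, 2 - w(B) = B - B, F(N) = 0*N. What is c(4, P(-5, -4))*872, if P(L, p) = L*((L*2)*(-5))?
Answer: 436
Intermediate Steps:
F(N) = 0
w(B) = 2 (w(B) = 2 - (B - B) = 2 - 1*0 = 2 + 0 = 2)
P(L, p) = -10*L**2 (P(L, p) = L*((2*L)*(-5)) = L*(-10*L) = -10*L**2)
c(E, M) = 2/E (c(E, M) = 2/E + 0/M = 2/E + 0 = 2/E)
c(4, P(-5, -4))*872 = (2/4)*872 = (2*(1/4))*872 = (1/2)*872 = 436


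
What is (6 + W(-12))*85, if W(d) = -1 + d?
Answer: -595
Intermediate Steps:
(6 + W(-12))*85 = (6 + (-1 - 12))*85 = (6 - 13)*85 = -7*85 = -595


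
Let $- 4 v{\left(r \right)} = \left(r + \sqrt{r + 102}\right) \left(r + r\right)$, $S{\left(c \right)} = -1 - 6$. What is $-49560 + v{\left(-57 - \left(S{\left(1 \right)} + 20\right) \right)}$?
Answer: $-52010 + 140 \sqrt{2} \approx -51812.0$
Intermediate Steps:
$S{\left(c \right)} = -7$ ($S{\left(c \right)} = -1 - 6 = -7$)
$v{\left(r \right)} = - \frac{r \left(r + \sqrt{102 + r}\right)}{2}$ ($v{\left(r \right)} = - \frac{\left(r + \sqrt{r + 102}\right) \left(r + r\right)}{4} = - \frac{\left(r + \sqrt{102 + r}\right) 2 r}{4} = - \frac{2 r \left(r + \sqrt{102 + r}\right)}{4} = - \frac{r \left(r + \sqrt{102 + r}\right)}{2}$)
$-49560 + v{\left(-57 - \left(S{\left(1 \right)} + 20\right) \right)} = -49560 - \frac{\left(-57 - \left(-7 + 20\right)\right) \left(\left(-57 - \left(-7 + 20\right)\right) + \sqrt{102 - 70}\right)}{2} = -49560 - \frac{\left(-57 - 13\right) \left(\left(-57 - 13\right) + \sqrt{102 - 70}\right)}{2} = -49560 - - 35 \left(-70 + \sqrt{102 - 70}\right) = -49560 - - 35 \left(-70 + \sqrt{32}\right) = -49560 - - 35 \left(-70 + 4 \sqrt{2}\right) = -49560 - \left(2450 - 140 \sqrt{2}\right) = -52010 + 140 \sqrt{2}$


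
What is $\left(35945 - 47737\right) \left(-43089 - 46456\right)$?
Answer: $1055914640$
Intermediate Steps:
$\left(35945 - 47737\right) \left(-43089 - 46456\right) = \left(-11792\right) \left(-89545\right) = 1055914640$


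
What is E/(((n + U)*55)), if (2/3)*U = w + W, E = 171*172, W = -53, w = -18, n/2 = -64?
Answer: -58824/25795 ≈ -2.2804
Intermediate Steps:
n = -128 (n = 2*(-64) = -128)
E = 29412
U = -213/2 (U = 3*(-18 - 53)/2 = (3/2)*(-71) = -213/2 ≈ -106.50)
E/(((n + U)*55)) = 29412/(((-128 - 213/2)*55)) = 29412/((-469/2*55)) = 29412/(-25795/2) = 29412*(-2/25795) = -58824/25795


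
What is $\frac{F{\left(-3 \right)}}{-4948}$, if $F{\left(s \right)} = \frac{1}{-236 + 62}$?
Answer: $\frac{1}{860952} \approx 1.1615 \cdot 10^{-6}$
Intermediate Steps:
$F{\left(s \right)} = - \frac{1}{174}$ ($F{\left(s \right)} = \frac{1}{-174} = - \frac{1}{174}$)
$\frac{F{\left(-3 \right)}}{-4948} = - \frac{1}{174 \left(-4948\right)} = \left(- \frac{1}{174}\right) \left(- \frac{1}{4948}\right) = \frac{1}{860952}$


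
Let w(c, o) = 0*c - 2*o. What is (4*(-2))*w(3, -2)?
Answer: -32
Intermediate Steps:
w(c, o) = -2*o (w(c, o) = 0 - 2*o = -2*o)
(4*(-2))*w(3, -2) = (4*(-2))*(-2*(-2)) = -8*4 = -32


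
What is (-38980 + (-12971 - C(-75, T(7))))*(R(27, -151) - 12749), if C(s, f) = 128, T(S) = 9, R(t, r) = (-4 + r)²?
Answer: -587242804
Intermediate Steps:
(-38980 + (-12971 - C(-75, T(7))))*(R(27, -151) - 12749) = (-38980 + (-12971 - 1*128))*((-4 - 151)² - 12749) = (-38980 + (-12971 - 128))*((-155)² - 12749) = (-38980 - 13099)*(24025 - 12749) = -52079*11276 = -587242804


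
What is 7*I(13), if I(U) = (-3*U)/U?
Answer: -21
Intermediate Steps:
I(U) = -3
7*I(13) = 7*(-3) = -21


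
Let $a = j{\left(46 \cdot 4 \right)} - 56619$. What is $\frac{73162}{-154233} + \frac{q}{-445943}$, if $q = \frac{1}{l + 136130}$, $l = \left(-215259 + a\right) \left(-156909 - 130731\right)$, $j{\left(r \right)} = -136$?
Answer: $- \frac{2552737820609588651173}{5381433152265912121710} \approx -0.47436$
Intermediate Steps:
$a = -56755$ ($a = -136 - 56619 = -56755$)
$l = 78242106960$ ($l = \left(-215259 - 56755\right) \left(-156909 - 130731\right) = \left(-272014\right) \left(-287640\right) = 78242106960$)
$q = \frac{1}{78242243090}$ ($q = \frac{1}{78242106960 + 136130} = \frac{1}{78242243090} \approx 1.2781 \cdot 10^{-11}$)
$\frac{73162}{-154233} + \frac{q}{-445943} = \frac{73162}{-154233} + \frac{1}{78242243090 \left(-445943\right)} = 73162 \left(- \frac{1}{154233}\right) + \frac{1}{78242243090} \left(- \frac{1}{445943}\right) = - \frac{73162}{154233} - \frac{1}{34891580610283870} = - \frac{2552737820609588651173}{5381433152265912121710}$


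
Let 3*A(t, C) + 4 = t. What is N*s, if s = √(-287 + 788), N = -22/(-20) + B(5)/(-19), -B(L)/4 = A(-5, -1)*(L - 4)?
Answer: 89*√501/190 ≈ 10.485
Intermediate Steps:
A(t, C) = -4/3 + t/3
B(L) = -48 + 12*L (B(L) = -4*(-4/3 + (⅓)*(-5))*(L - 4) = -4*(-4/3 - 5/3)*(-4 + L) = -(-12)*(-4 + L) = -4*(12 - 3*L) = -48 + 12*L)
N = 89/190 (N = -22/(-20) + (-48 + 12*5)/(-19) = -22*(-1/20) + (-48 + 60)*(-1/19) = 11/10 + 12*(-1/19) = 11/10 - 12/19 = 89/190 ≈ 0.46842)
s = √501 ≈ 22.383
N*s = 89*√501/190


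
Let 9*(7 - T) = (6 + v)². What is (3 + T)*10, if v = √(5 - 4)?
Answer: 410/9 ≈ 45.556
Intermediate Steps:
v = 1 (v = √1 = 1)
T = 14/9 (T = 7 - (6 + 1)²/9 = 7 - ⅑*7² = 7 - ⅑*49 = 7 - 49/9 = 14/9 ≈ 1.5556)
(3 + T)*10 = (3 + 14/9)*10 = (41/9)*10 = 410/9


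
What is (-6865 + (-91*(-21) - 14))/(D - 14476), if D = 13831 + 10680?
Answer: -552/1115 ≈ -0.49507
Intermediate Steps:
D = 24511
(-6865 + (-91*(-21) - 14))/(D - 14476) = (-6865 + (-91*(-21) - 14))/(24511 - 14476) = (-6865 + (1911 - 14))/10035 = (-6865 + 1897)*(1/10035) = -4968*1/10035 = -552/1115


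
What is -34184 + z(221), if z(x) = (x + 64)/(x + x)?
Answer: -15109043/442 ≈ -34183.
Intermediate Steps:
z(x) = (64 + x)/(2*x) (z(x) = (64 + x)/((2*x)) = (64 + x)*(1/(2*x)) = (64 + x)/(2*x))
-34184 + z(221) = -34184 + (½)*(64 + 221)/221 = -34184 + (½)*(1/221)*285 = -34184 + 285/442 = -15109043/442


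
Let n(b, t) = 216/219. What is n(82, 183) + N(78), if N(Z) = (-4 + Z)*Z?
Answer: 421428/73 ≈ 5773.0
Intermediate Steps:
n(b, t) = 72/73 (n(b, t) = 216*(1/219) = 72/73)
N(Z) = Z*(-4 + Z)
n(82, 183) + N(78) = 72/73 + 78*(-4 + 78) = 72/73 + 78*74 = 72/73 + 5772 = 421428/73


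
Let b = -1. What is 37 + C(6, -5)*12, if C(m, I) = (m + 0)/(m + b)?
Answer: 257/5 ≈ 51.400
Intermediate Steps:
C(m, I) = m/(-1 + m) (C(m, I) = (m + 0)/(m - 1) = m/(-1 + m))
37 + C(6, -5)*12 = 37 + (6/(-1 + 6))*12 = 37 + (6/5)*12 = 37 + 72/5 = 257/5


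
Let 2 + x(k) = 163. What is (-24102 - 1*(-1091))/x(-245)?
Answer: -23011/161 ≈ -142.93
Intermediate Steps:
x(k) = 161 (x(k) = -2 + 163 = 161)
(-24102 - 1*(-1091))/x(-245) = (-24102 - 1*(-1091))/161 = (-24102 + 1091)*(1/161) = -23011*1/161 = -23011/161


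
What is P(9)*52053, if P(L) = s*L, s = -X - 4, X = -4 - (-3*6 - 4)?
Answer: -10306494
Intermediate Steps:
X = 18 (X = -4 - (-18 - 4) = -4 - 1*(-22) = -4 + 22 = 18)
s = -22 (s = -1*18 - 4 = -18 - 4 = -22)
P(L) = -22*L
P(9)*52053 = -22*9*52053 = -198*52053 = -10306494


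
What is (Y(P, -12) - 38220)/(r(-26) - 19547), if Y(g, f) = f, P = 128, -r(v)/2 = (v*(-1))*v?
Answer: 12744/6065 ≈ 2.1012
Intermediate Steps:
r(v) = 2*v² (r(v) = -2*v*(-1)*v = -2*(-v)*v = -(-2)*v² = 2*v²)
(Y(P, -12) - 38220)/(r(-26) - 19547) = (-12 - 38220)/(2*(-26)² - 19547) = -38232/(2*676 - 19547) = -38232/(1352 - 19547) = -38232/(-18195) = -38232*(-1/18195) = 12744/6065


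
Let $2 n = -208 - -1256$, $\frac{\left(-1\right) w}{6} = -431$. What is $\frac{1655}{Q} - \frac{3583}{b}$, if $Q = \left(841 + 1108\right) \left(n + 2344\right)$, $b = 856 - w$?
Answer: $\frac{10015436453}{4835118180} \approx 2.0714$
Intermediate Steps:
$w = 2586$ ($w = \left(-6\right) \left(-431\right) = 2586$)
$b = -1730$ ($b = 856 - 2586 = -1730$)
$n = 524$ ($n = \frac{-208 - -1256}{2} = \frac{-208 + 1256}{2} = \frac{1}{2} \cdot 1048 = 524$)
$Q = 5589732$ ($Q = \left(841 + 1108\right) \left(524 + 2344\right) = 1949 \cdot 2868 = 5589732$)
$\frac{1655}{Q} - \frac{3583}{b} = \frac{1655}{5589732} - \frac{3583}{-1730} = 1655 \cdot \frac{1}{5589732} - - \frac{3583}{1730} = \frac{1655}{5589732} + \frac{3583}{1730} = \frac{10015436453}{4835118180}$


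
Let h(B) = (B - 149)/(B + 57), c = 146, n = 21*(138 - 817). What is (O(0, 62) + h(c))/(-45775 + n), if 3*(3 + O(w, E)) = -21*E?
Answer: 44357/6093451 ≈ 0.0072795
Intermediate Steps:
n = -14259 (n = 21*(-679) = -14259)
O(w, E) = -3 - 7*E (O(w, E) = -3 + (-21*E)/3 = -3 - 7*E)
h(B) = (-149 + B)/(57 + B)
(O(0, 62) + h(c))/(-45775 + n) = ((-3 - 7*62) + (-149 + 146)/(57 + 146))/(-45775 - 14259) = ((-3 - 434) - 3/203)/(-60034) = (-437 + (1/203)*(-3))*(-1/60034) = (-437 - 3/203)*(-1/60034) = -88714/203*(-1/60034) = 44357/6093451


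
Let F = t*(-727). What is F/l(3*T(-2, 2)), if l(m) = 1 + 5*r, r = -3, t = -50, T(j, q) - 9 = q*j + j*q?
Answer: -18175/7 ≈ -2596.4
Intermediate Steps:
T(j, q) = 9 + 2*j*q (T(j, q) = 9 + (q*j + j*q) = 9 + (j*q + j*q) = 9 + 2*j*q)
l(m) = -14 (l(m) = 1 + 5*(-3) = 1 - 15 = -14)
F = 36350 (F = -50*(-727) = 36350)
F/l(3*T(-2, 2)) = 36350/(-14) = 36350*(-1/14) = -18175/7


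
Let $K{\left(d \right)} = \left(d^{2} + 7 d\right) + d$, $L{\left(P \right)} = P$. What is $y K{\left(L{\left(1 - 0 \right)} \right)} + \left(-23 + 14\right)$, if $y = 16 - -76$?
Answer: $819$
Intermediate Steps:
$K{\left(d \right)} = d^{2} + 8 d$
$y = 92$ ($y = 16 + 76 = 92$)
$y K{\left(L{\left(1 - 0 \right)} \right)} + \left(-23 + 14\right) = 92 \left(1 - 0\right) \left(8 + \left(1 - 0\right)\right) + \left(-23 + 14\right) = 92 \left(1 + 0\right) \left(8 + \left(1 + 0\right)\right) - 9 = 92 \cdot 1 \left(8 + 1\right) - 9 = 92 \cdot 1 \cdot 9 - 9 = 92 \cdot 9 - 9 = 828 - 9 = 819$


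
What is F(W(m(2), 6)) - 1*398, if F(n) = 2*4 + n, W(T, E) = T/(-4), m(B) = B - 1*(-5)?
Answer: -1567/4 ≈ -391.75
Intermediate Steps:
m(B) = 5 + B (m(B) = B + 5 = 5 + B)
W(T, E) = -T/4 (W(T, E) = T*(-1/4) = -T/4)
F(n) = 8 + n
F(W(m(2), 6)) - 1*398 = (8 - (5 + 2)/4) - 1*398 = (8 - 1/4*7) - 398 = (8 - 7/4) - 398 = 25/4 - 398 = -1567/4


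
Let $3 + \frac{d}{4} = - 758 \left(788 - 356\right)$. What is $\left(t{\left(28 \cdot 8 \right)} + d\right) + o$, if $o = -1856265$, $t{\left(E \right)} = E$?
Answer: $-3165877$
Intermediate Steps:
$d = -1309836$ ($d = -12 + 4 \left(- 758 \left(788 - 356\right)\right) = -12 + 4 \left(\left(-758\right) 432\right) = -12 + 4 \left(-327456\right) = -12 - 1309824 = -1309836$)
$\left(t{\left(28 \cdot 8 \right)} + d\right) + o = \left(28 \cdot 8 - 1309836\right) - 1856265 = \left(224 - 1309836\right) - 1856265 = -1309612 - 1856265 = -3165877$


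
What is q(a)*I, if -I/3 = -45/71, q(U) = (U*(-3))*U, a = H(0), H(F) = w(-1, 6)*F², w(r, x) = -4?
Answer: 0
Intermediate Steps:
H(F) = -4*F²
a = 0 (a = -4*0² = -4*0 = 0)
q(U) = -3*U² (q(U) = (-3*U)*U = -3*U²)
I = 135/71 (I = -(-135)/71 = -3*(-45/71) = 135/71 ≈ 1.9014)
q(a)*I = -3*0²*(135/71) = -3*0*(135/71) = 0*(135/71) = 0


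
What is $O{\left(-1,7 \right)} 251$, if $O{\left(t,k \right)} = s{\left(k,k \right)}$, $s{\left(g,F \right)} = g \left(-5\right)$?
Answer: $-8785$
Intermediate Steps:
$s{\left(g,F \right)} = - 5 g$
$O{\left(t,k \right)} = - 5 k$
$O{\left(-1,7 \right)} 251 = \left(-5\right) 7 \cdot 251 = \left(-35\right) 251 = -8785$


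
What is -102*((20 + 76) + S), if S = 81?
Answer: -18054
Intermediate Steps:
-102*((20 + 76) + S) = -102*((20 + 76) + 81) = -102*(96 + 81) = -102*177 = -18054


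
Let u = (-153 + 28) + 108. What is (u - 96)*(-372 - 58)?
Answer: 48590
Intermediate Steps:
u = -17 (u = -125 + 108 = -17)
(u - 96)*(-372 - 58) = (-17 - 96)*(-372 - 58) = -113*(-430) = 48590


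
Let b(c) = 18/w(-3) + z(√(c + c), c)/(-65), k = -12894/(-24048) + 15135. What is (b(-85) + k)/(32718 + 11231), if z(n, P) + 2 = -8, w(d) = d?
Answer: 788317369/2289918696 ≈ 0.34426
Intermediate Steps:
k = 60663229/4008 (k = -12894*(-1/24048) + 15135 = 2149/4008 + 15135 = 60663229/4008 ≈ 15136.)
z(n, P) = -10 (z(n, P) = -2 - 8 = -10)
b(c) = -76/13 (b(c) = 18/(-3) - 10/(-65) = 18*(-⅓) - 10*(-1/65) = -6 + 2/13 = -76/13)
(b(-85) + k)/(32718 + 11231) = (-76/13 + 60663229/4008)/(32718 + 11231) = (788317369/52104)/43949 = (788317369/52104)*(1/43949) = 788317369/2289918696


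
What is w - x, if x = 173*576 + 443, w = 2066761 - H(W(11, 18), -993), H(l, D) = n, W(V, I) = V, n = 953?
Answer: 1965717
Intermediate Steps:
H(l, D) = 953
w = 2065808 (w = 2066761 - 1*953 = 2066761 - 953 = 2065808)
x = 100091 (x = 99648 + 443 = 100091)
w - x = 2065808 - 1*100091 = 2065808 - 100091 = 1965717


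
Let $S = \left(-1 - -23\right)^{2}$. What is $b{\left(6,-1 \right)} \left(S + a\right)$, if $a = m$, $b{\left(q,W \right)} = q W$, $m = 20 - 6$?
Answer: $-2988$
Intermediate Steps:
$m = 14$
$S = 484$ ($S = \left(-1 + \left(25 - 2\right)\right)^{2} = \left(-1 + 23\right)^{2} = 22^{2} = 484$)
$b{\left(q,W \right)} = W q$
$a = 14$
$b{\left(6,-1 \right)} \left(S + a\right) = \left(-1\right) 6 \left(484 + 14\right) = \left(-6\right) 498 = -2988$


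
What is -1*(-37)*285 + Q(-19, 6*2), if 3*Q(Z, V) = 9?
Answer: 10548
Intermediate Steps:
Q(Z, V) = 3 (Q(Z, V) = (⅓)*9 = 3)
-1*(-37)*285 + Q(-19, 6*2) = -1*(-37)*285 + 3 = 37*285 + 3 = 10545 + 3 = 10548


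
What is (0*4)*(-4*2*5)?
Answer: 0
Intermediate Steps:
(0*4)*(-4*2*5) = 0*(-8*5) = 0*(-40) = 0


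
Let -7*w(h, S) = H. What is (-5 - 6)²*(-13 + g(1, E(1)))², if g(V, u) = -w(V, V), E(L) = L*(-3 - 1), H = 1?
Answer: 980100/49 ≈ 20002.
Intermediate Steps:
w(h, S) = -⅐ (w(h, S) = -⅐*1 = -⅐)
E(L) = -4*L (E(L) = L*(-4) = -4*L)
g(V, u) = ⅐ (g(V, u) = -1*(-⅐) = ⅐)
(-5 - 6)²*(-13 + g(1, E(1)))² = (-5 - 6)²*(-13 + ⅐)² = (-11)²*(-90/7)² = 121*(8100/49) = 980100/49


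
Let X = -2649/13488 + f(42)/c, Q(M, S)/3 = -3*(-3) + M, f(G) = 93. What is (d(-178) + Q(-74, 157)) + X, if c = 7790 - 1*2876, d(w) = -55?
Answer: -921209489/3682224 ≈ -250.18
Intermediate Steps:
c = 4914 (c = 7790 - 2876 = 4914)
Q(M, S) = 27 + 3*M (Q(M, S) = 3*(-3*(-3) + M) = 3*(9 + M) = 27 + 3*M)
X = -653489/3682224 (X = -2649/13488 + 93/4914 = -2649*1/13488 + 93*(1/4914) = -883/4496 + 31/1638 = -653489/3682224 ≈ -0.17747)
(d(-178) + Q(-74, 157)) + X = (-55 + (27 + 3*(-74))) - 653489/3682224 = (-55 + (27 - 222)) - 653489/3682224 = (-55 - 195) - 653489/3682224 = -250 - 653489/3682224 = -921209489/3682224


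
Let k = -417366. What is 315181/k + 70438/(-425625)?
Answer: -54515779811/59213801250 ≈ -0.92066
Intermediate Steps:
315181/k + 70438/(-425625) = 315181/(-417366) + 70438/(-425625) = 315181*(-1/417366) + 70438*(-1/425625) = -315181/417366 - 70438/425625 = -54515779811/59213801250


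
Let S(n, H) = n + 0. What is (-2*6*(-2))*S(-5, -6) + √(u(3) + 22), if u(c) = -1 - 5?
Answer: -116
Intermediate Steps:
S(n, H) = n
u(c) = -6
(-2*6*(-2))*S(-5, -6) + √(u(3) + 22) = (-2*6*(-2))*(-5) + √(-6 + 22) = -12*(-2)*(-5) + √16 = 24*(-5) + 4 = -120 + 4 = -116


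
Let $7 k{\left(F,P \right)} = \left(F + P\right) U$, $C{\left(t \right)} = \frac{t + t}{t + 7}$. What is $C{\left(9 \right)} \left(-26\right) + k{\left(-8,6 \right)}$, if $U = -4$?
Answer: $- \frac{787}{28} \approx -28.107$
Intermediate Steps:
$C{\left(t \right)} = \frac{2 t}{7 + t}$
$k{\left(F,P \right)} = - \frac{4 F}{7} - \frac{4 P}{7}$ ($k{\left(F,P \right)} = \frac{\left(F + P\right) \left(-4\right)}{7} = \frac{- 4 F - 4 P}{7} = - \frac{4 F}{7} - \frac{4 P}{7}$)
$C{\left(9 \right)} \left(-26\right) + k{\left(-8,6 \right)} = 2 \cdot 9 \frac{1}{7 + 9} \left(-26\right) - - \frac{8}{7} = 2 \cdot 9 \cdot \frac{1}{16} \left(-26\right) + \left(\frac{32}{7} - \frac{24}{7}\right) = 2 \cdot 9 \cdot \frac{1}{16} \left(-26\right) + \frac{8}{7} = \frac{9}{8} \left(-26\right) + \frac{8}{7} = - \frac{117}{4} + \frac{8}{7} = - \frac{787}{28}$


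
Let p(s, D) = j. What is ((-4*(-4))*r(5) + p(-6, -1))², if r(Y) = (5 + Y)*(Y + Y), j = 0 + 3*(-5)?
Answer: 2512225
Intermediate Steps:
j = -15 (j = 0 - 15 = -15)
r(Y) = 2*Y*(5 + Y) (r(Y) = (5 + Y)*(2*Y) = 2*Y*(5 + Y))
p(s, D) = -15
((-4*(-4))*r(5) + p(-6, -1))² = ((-4*(-4))*(2*5*(5 + 5)) - 15)² = (16*(2*5*10) - 15)² = (16*100 - 15)² = (1600 - 15)² = 1585² = 2512225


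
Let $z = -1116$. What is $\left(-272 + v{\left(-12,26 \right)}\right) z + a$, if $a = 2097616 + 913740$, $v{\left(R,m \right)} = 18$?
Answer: $3294820$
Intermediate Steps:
$a = 3011356$
$\left(-272 + v{\left(-12,26 \right)}\right) z + a = \left(-272 + 18\right) \left(-1116\right) + 3011356 = \left(-254\right) \left(-1116\right) + 3011356 = 283464 + 3011356 = 3294820$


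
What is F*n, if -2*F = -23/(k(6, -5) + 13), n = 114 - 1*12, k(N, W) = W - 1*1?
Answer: 1173/7 ≈ 167.57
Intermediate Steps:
k(N, W) = -1 + W (k(N, W) = W - 1 = -1 + W)
n = 102 (n = 114 - 12 = 102)
F = 23/14 (F = -(-23)/(2*((-1 - 5) + 13)) = -(-23)/(2*(-6 + 13)) = -(-23)/(2*7) = -½*(-23/7) = 23/14 ≈ 1.6429)
F*n = (23/14)*102 = 1173/7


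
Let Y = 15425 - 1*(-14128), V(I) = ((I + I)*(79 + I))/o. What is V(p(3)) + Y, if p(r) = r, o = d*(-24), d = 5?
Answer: 295489/10 ≈ 29549.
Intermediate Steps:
o = -120 (o = 5*(-24) = -120)
V(I) = -I*(79 + I)/60 (V(I) = ((I + I)*(79 + I))/(-120) = ((2*I)*(79 + I))*(-1/120) = (2*I*(79 + I))*(-1/120) = -I*(79 + I)/60)
Y = 29553 (Y = 15425 + 14128 = 29553)
V(p(3)) + Y = -1/60*3*(79 + 3) + 29553 = -1/60*3*82 + 29553 = -41/10 + 29553 = 295489/10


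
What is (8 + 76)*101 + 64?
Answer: 8548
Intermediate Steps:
(8 + 76)*101 + 64 = 84*101 + 64 = 8484 + 64 = 8548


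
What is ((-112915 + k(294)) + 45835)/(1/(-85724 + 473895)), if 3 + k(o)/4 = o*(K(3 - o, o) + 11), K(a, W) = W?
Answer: 113186005548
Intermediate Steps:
k(o) = -12 + 4*o*(11 + o) (k(o) = -12 + 4*(o*(o + 11)) = -12 + 4*(o*(11 + o)) = -12 + 4*o*(11 + o))
((-112915 + k(294)) + 45835)/(1/(-85724 + 473895)) = ((-112915 + (-12 + 4*294² + 44*294)) + 45835)/(1/(-85724 + 473895)) = ((-112915 + (-12 + 4*86436 + 12936)) + 45835)/(1/388171) = ((-112915 + (-12 + 345744 + 12936)) + 45835)/(1/388171) = ((-112915 + 358668) + 45835)*388171 = (245753 + 45835)*388171 = 291588*388171 = 113186005548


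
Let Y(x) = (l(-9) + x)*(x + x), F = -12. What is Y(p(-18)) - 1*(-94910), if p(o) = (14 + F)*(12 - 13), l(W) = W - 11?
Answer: 94998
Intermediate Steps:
l(W) = -11 + W
p(o) = -2 (p(o) = (14 - 12)*(12 - 13) = 2*(-1) = -2)
Y(x) = 2*x*(-20 + x) (Y(x) = ((-11 - 9) + x)*(x + x) = (-20 + x)*(2*x) = 2*x*(-20 + x))
Y(p(-18)) - 1*(-94910) = 2*(-2)*(-20 - 2) - 1*(-94910) = 2*(-2)*(-22) + 94910 = 88 + 94910 = 94998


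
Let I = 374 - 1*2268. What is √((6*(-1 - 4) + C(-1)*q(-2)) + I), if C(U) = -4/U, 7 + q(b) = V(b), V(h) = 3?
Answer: 2*I*√485 ≈ 44.045*I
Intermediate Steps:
q(b) = -4 (q(b) = -7 + 3 = -4)
I = -1894 (I = 374 - 2268 = -1894)
√((6*(-1 - 4) + C(-1)*q(-2)) + I) = √((6*(-1 - 4) - 4/(-1)*(-4)) - 1894) = √((6*(-5) - 4*(-1)*(-4)) - 1894) = √((-30 + 4*(-4)) - 1894) = √((-30 - 16) - 1894) = √(-46 - 1894) = √(-1940) = 2*I*√485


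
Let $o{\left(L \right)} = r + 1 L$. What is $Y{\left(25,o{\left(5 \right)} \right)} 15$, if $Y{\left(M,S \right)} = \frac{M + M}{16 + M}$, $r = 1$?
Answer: $\frac{750}{41} \approx 18.293$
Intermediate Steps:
$o{\left(L \right)} = 1 + L$ ($o{\left(L \right)} = 1 + 1 L = 1 + L$)
$Y{\left(M,S \right)} = \frac{2 M}{16 + M}$
$Y{\left(25,o{\left(5 \right)} \right)} 15 = 2 \cdot 25 \frac{1}{16 + 25} \cdot 15 = 2 \cdot 25 \cdot \frac{1}{41} \cdot 15 = \frac{50}{41} \cdot 15 = \frac{750}{41}$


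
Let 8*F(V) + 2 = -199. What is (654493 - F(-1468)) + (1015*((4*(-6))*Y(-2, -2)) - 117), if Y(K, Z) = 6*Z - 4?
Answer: 8353289/8 ≈ 1.0442e+6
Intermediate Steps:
Y(K, Z) = -4 + 6*Z
F(V) = -201/8 (F(V) = -¼ + (⅛)*(-199) = -¼ - 199/8 = -201/8)
(654493 - F(-1468)) + (1015*((4*(-6))*Y(-2, -2)) - 117) = (654493 - 1*(-201/8)) + (1015*((4*(-6))*(-4 + 6*(-2))) - 117) = (654493 + 201/8) + (1015*(-24*(-4 - 12)) - 117) = 5236145/8 + (1015*(-24*(-16)) - 117) = 5236145/8 + (1015*384 - 117) = 5236145/8 + (389760 - 117) = 5236145/8 + 389643 = 8353289/8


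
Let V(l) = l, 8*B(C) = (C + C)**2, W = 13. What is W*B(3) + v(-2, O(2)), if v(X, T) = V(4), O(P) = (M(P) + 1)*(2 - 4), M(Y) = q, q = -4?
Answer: 125/2 ≈ 62.500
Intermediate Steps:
B(C) = C**2/2 (B(C) = (C + C)**2/8 = (2*C)**2/8 = (4*C**2)/8 = C**2/2)
M(Y) = -4
O(P) = 6 (O(P) = (-4 + 1)*(2 - 4) = -3*(-2) = 6)
v(X, T) = 4
W*B(3) + v(-2, O(2)) = 13*((1/2)*3**2) + 4 = 13*((1/2)*9) + 4 = 13*(9/2) + 4 = 117/2 + 4 = 125/2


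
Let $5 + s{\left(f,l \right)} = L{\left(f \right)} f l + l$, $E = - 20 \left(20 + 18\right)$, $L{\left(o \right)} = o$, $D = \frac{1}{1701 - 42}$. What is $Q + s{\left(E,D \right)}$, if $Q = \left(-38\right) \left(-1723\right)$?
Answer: $\frac{109190672}{1659} \approx 65817.0$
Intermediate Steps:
$D = \frac{1}{1659} \approx 0.00060277$
$E = -760$ ($E = \left(-20\right) 38 = -760$)
$s{\left(f,l \right)} = -5 + l + l f^{2}$ ($s{\left(f,l \right)} = -5 + \left(f f l + l\right) = -5 + \left(f^{2} l + l\right) = -5 + \left(l f^{2} + l\right) = -5 + \left(l + l f^{2}\right) = -5 + l + l f^{2}$)
$Q = 65474$
$Q + s{\left(E,D \right)} = 65474 + \left(-5 + \frac{1}{1659} + \frac{\left(-760\right)^{2}}{1659}\right) = 65474 + \left(-5 + \frac{1}{1659} + \frac{1}{1659} \cdot 577600\right) = 65474 + \left(-5 + \frac{1}{1659} + \frac{577600}{1659}\right) = 65474 + \frac{569306}{1659} = \frac{109190672}{1659}$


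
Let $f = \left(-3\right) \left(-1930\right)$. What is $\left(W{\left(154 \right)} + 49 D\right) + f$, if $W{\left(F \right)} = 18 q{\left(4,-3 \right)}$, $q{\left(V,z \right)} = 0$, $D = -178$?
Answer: $-2932$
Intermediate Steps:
$W{\left(F \right)} = 0$ ($W{\left(F \right)} = 18 \cdot 0 = 0$)
$f = 5790$
$\left(W{\left(154 \right)} + 49 D\right) + f = \left(0 + 49 \left(-178\right)\right) + 5790 = \left(0 - 8722\right) + 5790 = -8722 + 5790 = -2932$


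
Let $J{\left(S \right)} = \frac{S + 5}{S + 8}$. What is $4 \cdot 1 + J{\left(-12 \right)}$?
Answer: $\frac{23}{4} \approx 5.75$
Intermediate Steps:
$J{\left(S \right)} = \frac{5 + S}{8 + S}$
$4 \cdot 1 + J{\left(-12 \right)} = 4 \cdot 1 + \frac{5 - 12}{8 - 12} = 4 + \frac{1}{-4} \left(-7\right) = 4 - - \frac{7}{4} = 4 + \frac{7}{4} = \frac{23}{4}$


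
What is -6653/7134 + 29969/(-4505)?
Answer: -243770611/32138670 ≈ -7.5850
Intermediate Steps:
-6653/7134 + 29969/(-4505) = -6653*1/7134 + 29969*(-1/4505) = -6653/7134 - 29969/4505 = -243770611/32138670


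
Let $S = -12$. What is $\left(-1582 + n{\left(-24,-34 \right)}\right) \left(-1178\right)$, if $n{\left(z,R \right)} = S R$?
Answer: $1382972$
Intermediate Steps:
$n{\left(z,R \right)} = - 12 R$
$\left(-1582 + n{\left(-24,-34 \right)}\right) \left(-1178\right) = \left(-1582 - -408\right) \left(-1178\right) = \left(-1582 + 408\right) \left(-1178\right) = \left(-1174\right) \left(-1178\right) = 1382972$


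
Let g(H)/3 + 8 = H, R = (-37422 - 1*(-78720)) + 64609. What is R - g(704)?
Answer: 103819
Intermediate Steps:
R = 105907 (R = (-37422 + 78720) + 64609 = 41298 + 64609 = 105907)
g(H) = -24 + 3*H
R - g(704) = 105907 - (-24 + 3*704) = 105907 - (-24 + 2112) = 105907 - 1*2088 = 105907 - 2088 = 103819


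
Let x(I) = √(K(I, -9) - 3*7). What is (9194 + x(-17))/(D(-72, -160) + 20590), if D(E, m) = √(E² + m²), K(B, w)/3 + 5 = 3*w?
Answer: 47326115/105979329 - 18388*√481/105979329 - 26*I*√37/35326443 + 10295*I*√13/70652886 ≈ 0.44275 + 0.0005209*I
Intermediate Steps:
K(B, w) = -15 + 9*w (K(B, w) = -15 + 3*(3*w) = -15 + 9*w)
x(I) = 3*I*√13 (x(I) = √((-15 + 9*(-9)) - 3*7) = √((-15 - 81) - 21) = √(-96 - 21) = √(-117) = 3*I*√13)
(9194 + x(-17))/(D(-72, -160) + 20590) = (9194 + 3*I*√13)/(√((-72)² + (-160)²) + 20590) = (9194 + 3*I*√13)/(√(5184 + 25600) + 20590) = (9194 + 3*I*√13)/(√30784 + 20590) = (9194 + 3*I*√13)/(8*√481 + 20590) = (9194 + 3*I*√13)/(20590 + 8*√481)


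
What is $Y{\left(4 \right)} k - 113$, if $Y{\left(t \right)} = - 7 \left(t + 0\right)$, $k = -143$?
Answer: $3891$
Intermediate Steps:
$Y{\left(t \right)} = - 7 t$
$Y{\left(4 \right)} k - 113 = \left(-7\right) 4 \left(-143\right) - 113 = \left(-28\right) \left(-143\right) - 113 = 4004 - 113 = 3891$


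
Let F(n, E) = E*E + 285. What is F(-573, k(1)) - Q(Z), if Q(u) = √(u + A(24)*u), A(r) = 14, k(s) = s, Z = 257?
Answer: 286 - √3855 ≈ 223.91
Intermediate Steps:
F(n, E) = 285 + E² (F(n, E) = E² + 285 = 285 + E²)
Q(u) = √15*√u (Q(u) = √(u + 14*u) = √(15*u) = √15*√u)
F(-573, k(1)) - Q(Z) = (285 + 1²) - √15*√257 = (285 + 1) - √3855 = 286 - √3855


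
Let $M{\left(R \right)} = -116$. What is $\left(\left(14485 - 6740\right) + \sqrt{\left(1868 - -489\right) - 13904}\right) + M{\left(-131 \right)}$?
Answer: $7629 + 3 i \sqrt{1283} \approx 7629.0 + 107.46 i$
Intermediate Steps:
$\left(\left(14485 - 6740\right) + \sqrt{\left(1868 - -489\right) - 13904}\right) + M{\left(-131 \right)} = \left(\left(14485 - 6740\right) + \sqrt{\left(1868 - -489\right) - 13904}\right) - 116 = \left(7745 + \sqrt{\left(1868 + 489\right) - 13904}\right) - 116 = \left(7745 + \sqrt{2357 - 13904}\right) - 116 = \left(7745 + \sqrt{-11547}\right) - 116 = \left(7745 + 3 i \sqrt{1283}\right) - 116 = 7629 + 3 i \sqrt{1283}$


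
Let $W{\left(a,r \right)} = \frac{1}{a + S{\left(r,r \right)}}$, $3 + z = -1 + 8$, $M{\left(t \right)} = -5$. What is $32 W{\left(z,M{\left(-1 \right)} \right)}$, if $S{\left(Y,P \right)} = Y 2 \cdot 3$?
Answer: $- \frac{16}{13} \approx -1.2308$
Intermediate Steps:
$S{\left(Y,P \right)} = 6 Y$ ($S{\left(Y,P \right)} = 2 Y 3 = 6 Y$)
$z = 4$ ($z = -3 + \left(-1 + 8\right) = -3 + 7 = 4$)
$W{\left(a,r \right)} = \frac{1}{a + 6 r}$
$32 W{\left(z,M{\left(-1 \right)} \right)} = \frac{32}{4 + 6 \left(-5\right)} = \frac{32}{4 - 30} = \frac{32}{-26} = 32 \left(- \frac{1}{26}\right) = - \frac{16}{13}$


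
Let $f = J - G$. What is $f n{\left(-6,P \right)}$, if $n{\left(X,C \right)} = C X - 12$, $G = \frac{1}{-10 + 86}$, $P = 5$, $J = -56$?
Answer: $\frac{89397}{38} \approx 2352.6$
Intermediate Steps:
$G = \frac{1}{76} \approx 0.013158$
$n{\left(X,C \right)} = -12 + C X$
$f = - \frac{4257}{76}$ ($f = -56 - \frac{1}{76} = - \frac{4257}{76} \approx -56.013$)
$f n{\left(-6,P \right)} = - \frac{4257 \left(-12 + 5 \left(-6\right)\right)}{76} = - \frac{4257 \left(-12 - 30\right)}{76} = \left(- \frac{4257}{76}\right) \left(-42\right) = \frac{89397}{38}$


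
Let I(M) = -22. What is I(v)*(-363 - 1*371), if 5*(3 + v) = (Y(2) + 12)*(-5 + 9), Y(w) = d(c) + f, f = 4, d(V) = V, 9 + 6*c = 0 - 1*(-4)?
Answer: 16148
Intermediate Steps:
c = -5/6 (c = -3/2 + (0 - 1*(-4))/6 = -3/2 + (0 + 4)/6 = -3/2 + (1/6)*4 = -3/2 + 2/3 = -5/6 ≈ -0.83333)
Y(w) = 19/6 (Y(w) = -5/6 + 4 = 19/6)
v = 137/15 (v = -3 + ((19/6 + 12)*(-5 + 9))/5 = -3 + ((91/6)*4)/5 = -3 + (1/5)*(182/3) = -3 + 182/15 = 137/15 ≈ 9.1333)
I(v)*(-363 - 1*371) = -22*(-363 - 1*371) = -22*(-363 - 371) = -22*(-734) = 16148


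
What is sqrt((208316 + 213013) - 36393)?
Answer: 2*sqrt(96234) ≈ 620.43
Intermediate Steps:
sqrt((208316 + 213013) - 36393) = sqrt(421329 - 36393) = sqrt(384936) = 2*sqrt(96234)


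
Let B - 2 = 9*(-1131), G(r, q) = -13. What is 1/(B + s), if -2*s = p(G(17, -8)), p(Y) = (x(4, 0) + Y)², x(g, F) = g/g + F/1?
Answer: -1/10249 ≈ -9.7570e-5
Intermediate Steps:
x(g, F) = 1 + F (x(g, F) = 1 + F*1 = 1 + F)
p(Y) = (1 + Y)² (p(Y) = ((1 + 0) + Y)² = (1 + Y)²)
B = -10177 (B = 2 + 9*(-1131) = 2 - 10179 = -10177)
s = -72 (s = -(1 - 13)²/2 = -½*(-12)² = -½*144 = -72)
1/(B + s) = 1/(-10177 - 72) = 1/(-10249) = -1/10249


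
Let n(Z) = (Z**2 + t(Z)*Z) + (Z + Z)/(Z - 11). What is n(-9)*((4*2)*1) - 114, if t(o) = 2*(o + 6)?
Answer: 4866/5 ≈ 973.20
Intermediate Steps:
t(o) = 12 + 2*o (t(o) = 2*(6 + o) = 12 + 2*o)
n(Z) = Z**2 + Z*(12 + 2*Z) + 2*Z/(-11 + Z) (n(Z) = (Z**2 + (12 + 2*Z)*Z) + (Z + Z)/(Z - 11) = (Z**2 + Z*(12 + 2*Z)) + (2*Z)/(-11 + Z) = (Z**2 + Z*(12 + 2*Z)) + 2*Z/(-11 + Z) = Z**2 + Z*(12 + 2*Z) + 2*Z/(-11 + Z))
n(-9)*((4*2)*1) - 114 = (-9*(-130 - 21*(-9) + 3*(-9)**2)/(-11 - 9))*((4*2)*1) - 114 = (-9*(-130 + 189 + 3*81)/(-20))*(8*1) - 114 = -9*(-1/20)*(-130 + 189 + 243)*8 - 114 = -9*(-1/20)*302*8 - 114 = (1359/10)*8 - 114 = 5436/5 - 114 = 4866/5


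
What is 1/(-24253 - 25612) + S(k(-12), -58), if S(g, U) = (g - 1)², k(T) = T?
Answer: 8427184/49865 ≈ 169.00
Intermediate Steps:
S(g, U) = (-1 + g)²
1/(-24253 - 25612) + S(k(-12), -58) = 1/(-24253 - 25612) + (-1 - 12)² = 1/(-49865) + (-13)² = -1/49865 + 169 = 8427184/49865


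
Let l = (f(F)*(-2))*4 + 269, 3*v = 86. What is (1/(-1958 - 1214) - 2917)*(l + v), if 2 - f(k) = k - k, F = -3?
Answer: -601427125/732 ≈ -8.2162e+5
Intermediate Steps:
f(k) = 2 (f(k) = 2 - (k - k) = 2 - 1*0 = 2 + 0 = 2)
v = 86/3 (v = (⅓)*86 = 86/3 ≈ 28.667)
l = 253 (l = (2*(-2))*4 + 269 = -4*4 + 269 = -16 + 269 = 253)
(1/(-1958 - 1214) - 2917)*(l + v) = (1/(-1958 - 1214) - 2917)*(253 + 86/3) = (1/(-3172) - 2917)*(845/3) = (-1/3172 - 2917)*(845/3) = -9252725/3172*845/3 = -601427125/732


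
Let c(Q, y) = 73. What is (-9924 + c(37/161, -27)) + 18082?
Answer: 8231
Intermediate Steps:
(-9924 + c(37/161, -27)) + 18082 = (-9924 + 73) + 18082 = -9851 + 18082 = 8231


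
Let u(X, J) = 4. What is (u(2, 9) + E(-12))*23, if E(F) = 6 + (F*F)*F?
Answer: -39514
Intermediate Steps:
E(F) = 6 + F³ (E(F) = 6 + F²*F = 6 + F³)
(u(2, 9) + E(-12))*23 = (4 + (6 + (-12)³))*23 = (4 + (6 - 1728))*23 = (4 - 1722)*23 = -1718*23 = -39514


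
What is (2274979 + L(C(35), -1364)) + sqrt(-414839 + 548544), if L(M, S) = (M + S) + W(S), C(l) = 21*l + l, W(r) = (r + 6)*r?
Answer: 4126697 + 11*sqrt(1105) ≈ 4.1271e+6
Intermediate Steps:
W(r) = r*(6 + r) (W(r) = (6 + r)*r = r*(6 + r))
C(l) = 22*l
L(M, S) = M + S + S*(6 + S) (L(M, S) = (M + S) + S*(6 + S) = M + S + S*(6 + S))
(2274979 + L(C(35), -1364)) + sqrt(-414839 + 548544) = (2274979 + (22*35 - 1364 - 1364*(6 - 1364))) + sqrt(-414839 + 548544) = (2274979 + (770 - 1364 - 1364*(-1358))) + sqrt(133705) = (2274979 + (770 - 1364 + 1852312)) + 11*sqrt(1105) = (2274979 + 1851718) + 11*sqrt(1105) = 4126697 + 11*sqrt(1105)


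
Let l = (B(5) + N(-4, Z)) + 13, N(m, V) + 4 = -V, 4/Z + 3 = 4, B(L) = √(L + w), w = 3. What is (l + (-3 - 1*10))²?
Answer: 72 - 32*√2 ≈ 26.745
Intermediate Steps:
B(L) = √(3 + L) (B(L) = √(L + 3) = √(3 + L))
Z = 4 (Z = 4/(-3 + 4) = 4/1 = 4*1 = 4)
N(m, V) = -4 - V
l = 5 + 2*√2 (l = (√(3 + 5) + (-4 - 1*4)) + 13 = (√8 + (-4 - 4)) + 13 = (2*√2 - 8) + 13 = (-8 + 2*√2) + 13 = 5 + 2*√2 ≈ 7.8284)
(l + (-3 - 1*10))² = ((5 + 2*√2) + (-3 - 1*10))² = ((5 + 2*√2) + (-3 - 10))² = ((5 + 2*√2) - 13)² = (-8 + 2*√2)²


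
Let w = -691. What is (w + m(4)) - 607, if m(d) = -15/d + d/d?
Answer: -5203/4 ≈ -1300.8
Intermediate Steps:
m(d) = 1 - 15/d (m(d) = -15/d + 1 = 1 - 15/d)
(w + m(4)) - 607 = (-691 + (-15 + 4)/4) - 607 = (-691 + (1/4)*(-11)) - 607 = (-691 - 11/4) - 607 = -2775/4 - 607 = -5203/4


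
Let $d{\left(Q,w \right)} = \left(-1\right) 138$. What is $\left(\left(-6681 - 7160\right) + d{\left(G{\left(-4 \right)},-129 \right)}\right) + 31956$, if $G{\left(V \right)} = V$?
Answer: $17977$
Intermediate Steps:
$d{\left(Q,w \right)} = -138$
$\left(\left(-6681 - 7160\right) + d{\left(G{\left(-4 \right)},-129 \right)}\right) + 31956 = \left(\left(-6681 - 7160\right) - 138\right) + 31956 = \left(-13841 - 138\right) + 31956 = -13979 + 31956 = 17977$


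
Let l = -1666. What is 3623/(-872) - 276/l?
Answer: -2897623/726376 ≈ -3.9892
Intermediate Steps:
3623/(-872) - 276/l = 3623/(-872) - 276/(-1666) = 3623*(-1/872) - 276*(-1/1666) = -3623/872 + 138/833 = -2897623/726376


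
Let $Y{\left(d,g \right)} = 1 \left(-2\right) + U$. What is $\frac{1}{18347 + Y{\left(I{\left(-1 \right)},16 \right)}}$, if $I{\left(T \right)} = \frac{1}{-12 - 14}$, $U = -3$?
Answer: $\frac{1}{18342} \approx 5.452 \cdot 10^{-5}$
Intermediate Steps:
$I{\left(T \right)} = - \frac{1}{26}$ ($I{\left(T \right)} = \frac{1}{-26} = - \frac{1}{26}$)
$Y{\left(d,g \right)} = -5$ ($Y{\left(d,g \right)} = 1 \left(-2\right) - 3 = -2 - 3 = -5$)
$\frac{1}{18347 + Y{\left(I{\left(-1 \right)},16 \right)}} = \frac{1}{18347 - 5} = \frac{1}{18342}$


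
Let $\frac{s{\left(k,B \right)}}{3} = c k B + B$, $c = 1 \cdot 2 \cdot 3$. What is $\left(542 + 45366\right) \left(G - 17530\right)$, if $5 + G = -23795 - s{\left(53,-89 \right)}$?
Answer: $2012744444$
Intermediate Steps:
$c = 6$ ($c = 2 \cdot 3 = 6$)
$s{\left(k,B \right)} = 3 B + 18 B k$ ($s{\left(k,B \right)} = 3 \left(6 k B + B\right) = 3 \left(6 B k + B\right) = 3 \left(B + 6 B k\right) = 3 B + 18 B k$)
$G = 61373$ ($G = -5 - \left(23795 + 3 \left(-89\right) \left(1 + 6 \cdot 53\right)\right) = -5 - \left(23795 + 3 \left(-89\right) \left(1 + 318\right)\right) = -5 - \left(23795 + 3 \left(-89\right) 319\right) = -5 - -61378 = -5 + \left(-23795 + 85173\right) = -5 + 61378 = 61373$)
$\left(542 + 45366\right) \left(G - 17530\right) = \left(542 + 45366\right) \left(61373 - 17530\right) = 45908 \cdot 43843 = 2012744444$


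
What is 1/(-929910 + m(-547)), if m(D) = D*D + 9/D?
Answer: -547/344993456 ≈ -1.5855e-6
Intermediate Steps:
m(D) = D**2 + 9/D
1/(-929910 + m(-547)) = 1/(-929910 + (9 + (-547)**3)/(-547)) = 1/(-929910 - (9 - 163667323)/547) = 1/(-929910 - 1/547*(-163667314)) = 1/(-929910 + 163667314/547) = 1/(-344993456/547) = -547/344993456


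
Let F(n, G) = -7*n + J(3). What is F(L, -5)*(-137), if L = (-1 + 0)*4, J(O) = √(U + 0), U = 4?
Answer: -4110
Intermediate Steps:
J(O) = 2 (J(O) = √(4 + 0) = √4 = 2)
L = -4 (L = -1*4 = -4)
F(n, G) = 2 - 7*n (F(n, G) = -7*n + 2 = 2 - 7*n)
F(L, -5)*(-137) = (2 - 7*(-4))*(-137) = (2 + 28)*(-137) = 30*(-137) = -4110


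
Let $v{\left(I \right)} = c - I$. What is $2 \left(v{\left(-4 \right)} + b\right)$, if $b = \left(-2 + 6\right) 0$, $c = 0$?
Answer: $8$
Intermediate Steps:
$b = 0$ ($b = 4 \cdot 0 = 0$)
$v{\left(I \right)} = - I$ ($v{\left(I \right)} = 0 - I = - I$)
$2 \left(v{\left(-4 \right)} + b\right) = 2 \left(\left(-1\right) \left(-4\right) + 0\right) = 2 \left(4 + 0\right) = 2 \cdot 4 = 8$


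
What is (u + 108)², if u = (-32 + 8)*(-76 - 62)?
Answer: 11696400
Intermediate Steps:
u = 3312 (u = -24*(-138) = 3312)
(u + 108)² = (3312 + 108)² = 3420² = 11696400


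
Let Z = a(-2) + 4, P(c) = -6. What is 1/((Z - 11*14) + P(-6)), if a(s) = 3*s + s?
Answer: -1/164 ≈ -0.0060976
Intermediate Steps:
a(s) = 4*s
Z = -4 (Z = 4*(-2) + 4 = -8 + 4 = -4)
1/((Z - 11*14) + P(-6)) = 1/((-4 - 11*14) - 6) = 1/((-4 - 154) - 6) = 1/(-158 - 6) = 1/(-164) = -1/164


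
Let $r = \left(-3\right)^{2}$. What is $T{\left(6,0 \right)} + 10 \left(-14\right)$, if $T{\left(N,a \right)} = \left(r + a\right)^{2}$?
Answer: $-59$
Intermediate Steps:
$r = 9$
$T{\left(N,a \right)} = \left(9 + a\right)^{2}$
$T{\left(6,0 \right)} + 10 \left(-14\right) = \left(9 + 0\right)^{2} + 10 \left(-14\right) = 9^{2} - 140 = 81 - 140 = -59$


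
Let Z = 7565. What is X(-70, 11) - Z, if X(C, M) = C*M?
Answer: -8335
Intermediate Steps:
X(-70, 11) - Z = -70*11 - 1*7565 = -770 - 7565 = -8335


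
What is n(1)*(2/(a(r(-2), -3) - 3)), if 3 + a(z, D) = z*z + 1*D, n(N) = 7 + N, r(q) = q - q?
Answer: -16/9 ≈ -1.7778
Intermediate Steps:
r(q) = 0
a(z, D) = -3 + D + z² (a(z, D) = -3 + (z*z + 1*D) = -3 + (z² + D) = -3 + (D + z²) = -3 + D + z²)
n(1)*(2/(a(r(-2), -3) - 3)) = (7 + 1)*(2/((-3 - 3 + 0²) - 3)) = 8*(2/((-3 - 3 + 0) - 3)) = 8*(2/(-6 - 3)) = 8*(2/(-9)) = 8*(-⅑*2) = 8*(-2/9) = -16/9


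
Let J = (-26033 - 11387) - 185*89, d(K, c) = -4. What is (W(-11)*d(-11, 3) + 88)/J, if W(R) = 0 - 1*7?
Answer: -116/53885 ≈ -0.0021527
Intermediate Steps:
W(R) = -7 (W(R) = 0 - 7 = -7)
J = -53885 (J = -37420 - 16465 = -53885)
(W(-11)*d(-11, 3) + 88)/J = (-7*(-4) + 88)/(-53885) = (28 + 88)*(-1/53885) = 116*(-1/53885) = -116/53885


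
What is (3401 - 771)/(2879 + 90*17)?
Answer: 2630/4409 ≈ 0.59651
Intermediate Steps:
(3401 - 771)/(2879 + 90*17) = 2630/(2879 + 1530) = 2630/4409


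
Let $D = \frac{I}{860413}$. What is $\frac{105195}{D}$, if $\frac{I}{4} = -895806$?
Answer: $- \frac{30170381845}{1194408} \approx -25260.0$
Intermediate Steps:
$I = -3583224$ ($I = 4 \left(-895806\right) = -3583224$)
$D = - \frac{3583224}{860413} \approx -4.1645$
$\frac{105195}{D} = \frac{105195}{- \frac{3583224}{860413}} = 105195 \left(- \frac{860413}{3583224}\right) = - \frac{30170381845}{1194408}$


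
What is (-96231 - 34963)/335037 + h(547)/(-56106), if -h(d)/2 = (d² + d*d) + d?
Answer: 21888339047/1044310329 ≈ 20.960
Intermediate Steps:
h(d) = -4*d² - 2*d (h(d) = -2*((d² + d*d) + d) = -2*((d² + d²) + d) = -2*(2*d² + d) = -2*(d + 2*d²) = -4*d² - 2*d)
(-96231 - 34963)/335037 + h(547)/(-56106) = (-96231 - 34963)/335037 - 2*547*(1 + 2*547)/(-56106) = -131194*1/335037 - 2*547*(1 + 1094)*(-1/56106) = -131194/335037 - 2*547*1095*(-1/56106) = -131194/335037 - 1197930*(-1/56106) = -131194/335037 + 199655/9351 = 21888339047/1044310329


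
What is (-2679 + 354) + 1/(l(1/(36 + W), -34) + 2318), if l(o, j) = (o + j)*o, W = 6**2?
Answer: -27932695941/12014065 ≈ -2325.0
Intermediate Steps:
W = 36
l(o, j) = o*(j + o) (l(o, j) = (j + o)*o = o*(j + o))
(-2679 + 354) + 1/(l(1/(36 + W), -34) + 2318) = (-2679 + 354) + 1/((-34 + 1/(36 + 36))/(36 + 36) + 2318) = -2325 + 1/((-34 + 1/72)/72 + 2318) = -2325 + 1/((1/72)*(-2447/72) + 2318) = -2325 + 1/(-2447/5184 + 2318) = -2325 + 1/(12014065/5184) = -2325 + 5184/12014065 = -27932695941/12014065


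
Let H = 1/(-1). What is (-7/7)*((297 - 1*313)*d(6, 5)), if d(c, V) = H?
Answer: -16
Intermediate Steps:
H = -1 (H = 1*(-1) = -1)
d(c, V) = -1
(-7/7)*((297 - 1*313)*d(6, 5)) = (-7/7)*((297 - 1*313)*(-1)) = (-7*1/7)*((297 - 313)*(-1)) = -(-16)*(-1) = -1*16 = -16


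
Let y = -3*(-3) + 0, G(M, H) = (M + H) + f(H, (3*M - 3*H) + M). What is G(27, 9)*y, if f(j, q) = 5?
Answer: 369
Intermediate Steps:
G(M, H) = 5 + H + M (G(M, H) = (M + H) + 5 = (H + M) + 5 = 5 + H + M)
y = 9 (y = 9 + 0 = 9)
G(27, 9)*y = (5 + 9 + 27)*9 = 41*9 = 369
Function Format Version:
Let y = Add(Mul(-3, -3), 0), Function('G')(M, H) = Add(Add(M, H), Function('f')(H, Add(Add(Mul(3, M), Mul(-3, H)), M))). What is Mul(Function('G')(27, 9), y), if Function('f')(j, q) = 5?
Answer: 369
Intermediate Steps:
Function('G')(M, H) = Add(5, H, M) (Function('G')(M, H) = Add(Add(M, H), 5) = Add(Add(H, M), 5) = Add(5, H, M))
y = 9 (y = Add(9, 0) = 9)
Mul(Function('G')(27, 9), y) = Mul(Add(5, 9, 27), 9) = Mul(41, 9) = 369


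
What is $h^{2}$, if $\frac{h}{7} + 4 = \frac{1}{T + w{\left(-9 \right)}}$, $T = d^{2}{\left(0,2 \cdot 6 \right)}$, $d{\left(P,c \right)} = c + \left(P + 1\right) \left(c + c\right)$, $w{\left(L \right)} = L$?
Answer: $\frac{1298088841}{1656369} \approx 783.7$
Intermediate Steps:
$d{\left(P,c \right)} = c + 2 c \left(1 + P\right)$ ($d{\left(P,c \right)} = c + \left(1 + P\right) 2 c = c + 2 c \left(1 + P\right)$)
$T = 1296$ ($T = \left(2 \cdot 6 \left(3 + 2 \cdot 0\right)\right)^{2} = \left(12 \left(3 + 0\right)\right)^{2} = \left(12 \cdot 3\right)^{2} = 36^{2} = 1296$)
$h = - \frac{36029}{1287}$ ($h = -28 + \frac{7}{1296 - 9} = -28 + \frac{7}{1287} = - \frac{36029}{1287} \approx -27.995$)
$h^{2} = \left(- \frac{36029}{1287}\right)^{2} = \frac{1298088841}{1656369}$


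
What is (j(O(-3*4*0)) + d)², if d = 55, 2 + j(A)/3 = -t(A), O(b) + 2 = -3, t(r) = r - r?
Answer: 2401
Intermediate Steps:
t(r) = 0
O(b) = -5 (O(b) = -2 - 3 = -5)
j(A) = -6 (j(A) = -6 + 3*(-1*0) = -6 + 3*0 = -6 + 0 = -6)
(j(O(-3*4*0)) + d)² = (-6 + 55)² = 49² = 2401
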